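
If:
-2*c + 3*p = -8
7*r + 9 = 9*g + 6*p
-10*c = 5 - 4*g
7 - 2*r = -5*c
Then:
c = 17/4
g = 95/8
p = 1/6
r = 113/8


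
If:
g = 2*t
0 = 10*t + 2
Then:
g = -2/5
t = -1/5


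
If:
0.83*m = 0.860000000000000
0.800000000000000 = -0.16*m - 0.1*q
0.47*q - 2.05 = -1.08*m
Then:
No Solution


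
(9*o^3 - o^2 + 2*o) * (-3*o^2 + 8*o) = -27*o^5 + 75*o^4 - 14*o^3 + 16*o^2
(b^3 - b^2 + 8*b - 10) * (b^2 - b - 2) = b^5 - 2*b^4 + 7*b^3 - 16*b^2 - 6*b + 20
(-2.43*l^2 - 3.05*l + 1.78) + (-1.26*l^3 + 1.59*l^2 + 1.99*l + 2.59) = -1.26*l^3 - 0.84*l^2 - 1.06*l + 4.37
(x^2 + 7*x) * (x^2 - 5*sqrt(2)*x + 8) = x^4 - 5*sqrt(2)*x^3 + 7*x^3 - 35*sqrt(2)*x^2 + 8*x^2 + 56*x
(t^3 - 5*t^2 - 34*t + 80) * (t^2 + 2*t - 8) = t^5 - 3*t^4 - 52*t^3 + 52*t^2 + 432*t - 640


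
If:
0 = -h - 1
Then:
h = -1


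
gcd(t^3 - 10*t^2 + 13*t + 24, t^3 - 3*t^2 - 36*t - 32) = t^2 - 7*t - 8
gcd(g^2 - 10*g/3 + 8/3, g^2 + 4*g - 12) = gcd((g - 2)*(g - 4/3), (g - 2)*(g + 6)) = g - 2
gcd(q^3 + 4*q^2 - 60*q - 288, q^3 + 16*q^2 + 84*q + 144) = q^2 + 12*q + 36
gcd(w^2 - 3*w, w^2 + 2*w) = w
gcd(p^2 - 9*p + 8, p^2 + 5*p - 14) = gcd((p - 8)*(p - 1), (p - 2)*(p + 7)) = 1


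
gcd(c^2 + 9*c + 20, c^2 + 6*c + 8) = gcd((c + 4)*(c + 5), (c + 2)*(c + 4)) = c + 4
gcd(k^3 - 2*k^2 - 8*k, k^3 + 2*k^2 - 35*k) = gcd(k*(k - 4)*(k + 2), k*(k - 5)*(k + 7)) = k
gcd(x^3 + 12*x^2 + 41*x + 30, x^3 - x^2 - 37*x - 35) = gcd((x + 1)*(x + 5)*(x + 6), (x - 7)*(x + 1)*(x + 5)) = x^2 + 6*x + 5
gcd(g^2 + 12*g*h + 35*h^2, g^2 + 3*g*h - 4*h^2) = 1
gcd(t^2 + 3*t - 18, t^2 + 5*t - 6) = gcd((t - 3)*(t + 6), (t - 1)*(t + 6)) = t + 6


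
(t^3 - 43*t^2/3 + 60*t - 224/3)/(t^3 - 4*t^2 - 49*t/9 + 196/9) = 3*(t - 8)/(3*t + 7)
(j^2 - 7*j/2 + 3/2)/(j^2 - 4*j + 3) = (j - 1/2)/(j - 1)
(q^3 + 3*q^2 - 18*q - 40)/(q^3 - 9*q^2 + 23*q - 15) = (q^3 + 3*q^2 - 18*q - 40)/(q^3 - 9*q^2 + 23*q - 15)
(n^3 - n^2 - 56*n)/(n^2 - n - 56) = n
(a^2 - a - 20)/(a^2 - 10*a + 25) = (a + 4)/(a - 5)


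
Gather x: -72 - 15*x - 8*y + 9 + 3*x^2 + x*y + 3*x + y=3*x^2 + x*(y - 12) - 7*y - 63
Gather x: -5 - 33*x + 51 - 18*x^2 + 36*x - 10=-18*x^2 + 3*x + 36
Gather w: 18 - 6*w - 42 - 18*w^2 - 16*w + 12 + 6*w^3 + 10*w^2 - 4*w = 6*w^3 - 8*w^2 - 26*w - 12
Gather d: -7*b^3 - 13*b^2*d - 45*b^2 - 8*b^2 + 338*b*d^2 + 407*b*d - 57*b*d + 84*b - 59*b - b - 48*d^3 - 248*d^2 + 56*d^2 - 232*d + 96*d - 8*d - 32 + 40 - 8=-7*b^3 - 53*b^2 + 24*b - 48*d^3 + d^2*(338*b - 192) + d*(-13*b^2 + 350*b - 144)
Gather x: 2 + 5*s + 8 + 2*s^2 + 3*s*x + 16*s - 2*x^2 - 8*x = 2*s^2 + 21*s - 2*x^2 + x*(3*s - 8) + 10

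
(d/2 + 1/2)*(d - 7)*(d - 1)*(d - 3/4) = d^4/2 - 31*d^3/8 + 17*d^2/8 + 31*d/8 - 21/8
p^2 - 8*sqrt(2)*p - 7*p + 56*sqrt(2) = (p - 7)*(p - 8*sqrt(2))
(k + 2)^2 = k^2 + 4*k + 4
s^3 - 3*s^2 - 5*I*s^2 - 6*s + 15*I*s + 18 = (s - 3)*(s - 3*I)*(s - 2*I)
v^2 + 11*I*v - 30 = (v + 5*I)*(v + 6*I)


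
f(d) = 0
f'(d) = 0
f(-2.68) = 0.00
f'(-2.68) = 0.00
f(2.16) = 0.00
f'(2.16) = 0.00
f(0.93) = 0.00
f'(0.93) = 0.00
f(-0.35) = 0.00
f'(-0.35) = 0.00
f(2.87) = 0.00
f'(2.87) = 0.00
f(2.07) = 0.00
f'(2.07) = 0.00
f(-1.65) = 0.00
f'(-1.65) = 0.00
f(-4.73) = 0.00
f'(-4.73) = 0.00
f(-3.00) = 0.00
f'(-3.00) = 0.00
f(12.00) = 0.00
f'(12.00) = 0.00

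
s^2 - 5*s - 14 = (s - 7)*(s + 2)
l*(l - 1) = l^2 - l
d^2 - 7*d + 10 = (d - 5)*(d - 2)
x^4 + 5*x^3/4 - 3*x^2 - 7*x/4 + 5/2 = (x - 1)^2*(x + 5/4)*(x + 2)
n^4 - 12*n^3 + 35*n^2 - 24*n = n*(n - 8)*(n - 3)*(n - 1)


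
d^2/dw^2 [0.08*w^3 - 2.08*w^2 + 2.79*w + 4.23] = 0.48*w - 4.16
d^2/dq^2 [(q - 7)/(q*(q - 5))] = 2*(q^3 - 21*q^2 + 105*q - 175)/(q^3*(q^3 - 15*q^2 + 75*q - 125))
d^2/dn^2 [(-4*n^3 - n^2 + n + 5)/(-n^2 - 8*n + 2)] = 6*(85*n^3 - 67*n^2 - 26*n - 114)/(n^6 + 24*n^5 + 186*n^4 + 416*n^3 - 372*n^2 + 96*n - 8)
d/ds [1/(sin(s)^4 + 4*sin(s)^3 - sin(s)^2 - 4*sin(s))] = 2*(-2*sin(s)^3 - 6*sin(s)^2 + sin(s) + 2)/((sin(s) + 4)^2*sin(s)^2*cos(s)^3)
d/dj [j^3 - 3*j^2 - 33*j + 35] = 3*j^2 - 6*j - 33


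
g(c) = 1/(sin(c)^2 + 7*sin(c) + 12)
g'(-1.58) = 0.00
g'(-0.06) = -0.05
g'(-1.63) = 0.01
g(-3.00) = 0.09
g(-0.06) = 0.09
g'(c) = (-2*sin(c)*cos(c) - 7*cos(c))/(sin(c)^2 + 7*sin(c) + 12)^2 = -(2*sin(c) + 7)*cos(c)/(sin(c)^2 + 7*sin(c) + 12)^2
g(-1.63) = 0.17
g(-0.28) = 0.10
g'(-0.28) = -0.06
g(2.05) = 0.05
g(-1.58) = 0.17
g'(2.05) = 0.01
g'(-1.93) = 0.05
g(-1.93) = 0.16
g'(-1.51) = -0.01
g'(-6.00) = -0.04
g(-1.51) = 0.17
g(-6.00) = 0.07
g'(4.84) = -0.02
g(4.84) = 0.17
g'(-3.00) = 0.05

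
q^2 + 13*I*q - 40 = (q + 5*I)*(q + 8*I)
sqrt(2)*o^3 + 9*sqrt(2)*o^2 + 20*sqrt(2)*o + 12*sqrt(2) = (o + 2)*(o + 6)*(sqrt(2)*o + sqrt(2))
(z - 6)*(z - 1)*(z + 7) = z^3 - 43*z + 42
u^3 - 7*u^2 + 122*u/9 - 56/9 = (u - 4)*(u - 7/3)*(u - 2/3)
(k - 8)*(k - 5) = k^2 - 13*k + 40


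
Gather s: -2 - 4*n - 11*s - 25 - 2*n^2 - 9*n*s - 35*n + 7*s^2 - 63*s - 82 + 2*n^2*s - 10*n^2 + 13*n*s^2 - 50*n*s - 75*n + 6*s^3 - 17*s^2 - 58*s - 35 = -12*n^2 - 114*n + 6*s^3 + s^2*(13*n - 10) + s*(2*n^2 - 59*n - 132) - 144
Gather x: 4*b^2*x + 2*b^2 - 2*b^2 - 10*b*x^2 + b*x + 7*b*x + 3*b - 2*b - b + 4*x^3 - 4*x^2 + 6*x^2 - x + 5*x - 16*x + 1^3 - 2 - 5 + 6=4*x^3 + x^2*(2 - 10*b) + x*(4*b^2 + 8*b - 12)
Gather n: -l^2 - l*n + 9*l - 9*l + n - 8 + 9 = -l^2 + n*(1 - l) + 1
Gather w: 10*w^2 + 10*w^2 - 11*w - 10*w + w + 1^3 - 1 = 20*w^2 - 20*w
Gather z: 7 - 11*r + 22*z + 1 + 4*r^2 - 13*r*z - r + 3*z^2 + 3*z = 4*r^2 - 12*r + 3*z^2 + z*(25 - 13*r) + 8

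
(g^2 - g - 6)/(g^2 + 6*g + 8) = (g - 3)/(g + 4)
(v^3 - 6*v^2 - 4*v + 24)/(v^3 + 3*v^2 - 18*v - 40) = (v^2 - 8*v + 12)/(v^2 + v - 20)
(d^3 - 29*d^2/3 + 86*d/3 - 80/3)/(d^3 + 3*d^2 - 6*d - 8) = (3*d^2 - 23*d + 40)/(3*(d^2 + 5*d + 4))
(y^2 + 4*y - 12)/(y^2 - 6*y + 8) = (y + 6)/(y - 4)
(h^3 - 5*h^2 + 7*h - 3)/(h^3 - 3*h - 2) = (-h^3 + 5*h^2 - 7*h + 3)/(-h^3 + 3*h + 2)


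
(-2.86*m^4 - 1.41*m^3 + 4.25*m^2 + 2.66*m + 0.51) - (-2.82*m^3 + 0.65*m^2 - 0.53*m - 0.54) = -2.86*m^4 + 1.41*m^3 + 3.6*m^2 + 3.19*m + 1.05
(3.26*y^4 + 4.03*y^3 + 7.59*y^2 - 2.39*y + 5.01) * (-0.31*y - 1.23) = -1.0106*y^5 - 5.2591*y^4 - 7.3098*y^3 - 8.5948*y^2 + 1.3866*y - 6.1623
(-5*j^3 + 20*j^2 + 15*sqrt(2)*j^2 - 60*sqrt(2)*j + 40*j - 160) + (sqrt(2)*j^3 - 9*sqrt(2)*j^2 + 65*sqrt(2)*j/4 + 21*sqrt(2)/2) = -5*j^3 + sqrt(2)*j^3 + 6*sqrt(2)*j^2 + 20*j^2 - 175*sqrt(2)*j/4 + 40*j - 160 + 21*sqrt(2)/2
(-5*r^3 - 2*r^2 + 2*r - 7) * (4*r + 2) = -20*r^4 - 18*r^3 + 4*r^2 - 24*r - 14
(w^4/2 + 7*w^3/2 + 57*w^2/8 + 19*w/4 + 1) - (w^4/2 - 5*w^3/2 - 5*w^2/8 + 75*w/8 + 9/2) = 6*w^3 + 31*w^2/4 - 37*w/8 - 7/2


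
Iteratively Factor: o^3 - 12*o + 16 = (o - 2)*(o^2 + 2*o - 8) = (o - 2)^2*(o + 4)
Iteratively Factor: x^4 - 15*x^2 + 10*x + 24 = (x + 1)*(x^3 - x^2 - 14*x + 24) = (x - 3)*(x + 1)*(x^2 + 2*x - 8) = (x - 3)*(x + 1)*(x + 4)*(x - 2)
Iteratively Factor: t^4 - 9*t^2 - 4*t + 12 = (t + 2)*(t^3 - 2*t^2 - 5*t + 6) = (t - 3)*(t + 2)*(t^2 + t - 2) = (t - 3)*(t + 2)^2*(t - 1)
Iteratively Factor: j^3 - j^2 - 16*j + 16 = (j - 1)*(j^2 - 16) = (j - 4)*(j - 1)*(j + 4)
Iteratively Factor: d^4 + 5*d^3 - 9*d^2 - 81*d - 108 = (d + 3)*(d^3 + 2*d^2 - 15*d - 36) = (d + 3)^2*(d^2 - d - 12) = (d + 3)^3*(d - 4)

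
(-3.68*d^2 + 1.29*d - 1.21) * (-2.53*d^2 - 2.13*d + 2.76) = 9.3104*d^4 + 4.5747*d^3 - 9.8432*d^2 + 6.1377*d - 3.3396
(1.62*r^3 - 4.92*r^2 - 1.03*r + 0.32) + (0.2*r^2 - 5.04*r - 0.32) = 1.62*r^3 - 4.72*r^2 - 6.07*r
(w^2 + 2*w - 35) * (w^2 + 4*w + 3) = w^4 + 6*w^3 - 24*w^2 - 134*w - 105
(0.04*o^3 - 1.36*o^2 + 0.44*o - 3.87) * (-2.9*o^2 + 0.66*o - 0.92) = -0.116*o^5 + 3.9704*o^4 - 2.2104*o^3 + 12.7646*o^2 - 2.959*o + 3.5604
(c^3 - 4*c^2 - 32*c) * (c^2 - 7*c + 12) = c^5 - 11*c^4 + 8*c^3 + 176*c^2 - 384*c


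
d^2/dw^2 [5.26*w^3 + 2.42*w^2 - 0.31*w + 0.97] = 31.56*w + 4.84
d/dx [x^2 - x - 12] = 2*x - 1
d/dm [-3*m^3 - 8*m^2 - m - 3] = -9*m^2 - 16*m - 1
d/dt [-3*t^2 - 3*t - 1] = -6*t - 3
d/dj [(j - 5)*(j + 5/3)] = 2*j - 10/3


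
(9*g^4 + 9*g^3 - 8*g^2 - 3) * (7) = 63*g^4 + 63*g^3 - 56*g^2 - 21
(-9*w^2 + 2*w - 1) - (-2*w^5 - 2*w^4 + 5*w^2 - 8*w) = 2*w^5 + 2*w^4 - 14*w^2 + 10*w - 1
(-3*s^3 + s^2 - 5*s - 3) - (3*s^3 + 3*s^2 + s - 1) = -6*s^3 - 2*s^2 - 6*s - 2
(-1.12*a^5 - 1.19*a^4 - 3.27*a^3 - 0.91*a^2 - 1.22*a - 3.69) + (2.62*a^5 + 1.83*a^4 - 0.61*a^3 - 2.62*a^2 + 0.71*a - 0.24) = 1.5*a^5 + 0.64*a^4 - 3.88*a^3 - 3.53*a^2 - 0.51*a - 3.93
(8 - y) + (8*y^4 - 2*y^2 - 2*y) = 8*y^4 - 2*y^2 - 3*y + 8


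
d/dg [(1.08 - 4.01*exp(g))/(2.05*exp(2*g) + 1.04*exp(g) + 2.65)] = (8.2205*exp(2*g) - 4.428*exp(g) - 11.7497)*exp(g)/(4.2025*exp(4*g) + 4.264*exp(3*g) + 11.9466*exp(2*g) + 5.512*exp(g) + 7.0225)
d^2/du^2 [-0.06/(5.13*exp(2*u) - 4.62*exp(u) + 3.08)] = ((1.2312*exp(u) - 0.2772)*(5.13*exp(2*u) - 4.62*exp(u) + 3.08) - 0.06*(10.26*exp(u) - 4.62)*(20.52*exp(u) - 9.24)*exp(u))*exp(u)/(5.13*exp(2*u) - 4.62*exp(u) + 3.08)^3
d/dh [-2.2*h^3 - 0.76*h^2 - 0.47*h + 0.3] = -6.6*h^2 - 1.52*h - 0.47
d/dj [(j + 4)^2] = 2*j + 8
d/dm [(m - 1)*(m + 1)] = 2*m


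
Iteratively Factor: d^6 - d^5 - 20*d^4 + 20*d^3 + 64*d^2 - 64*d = (d + 4)*(d^5 - 5*d^4 + 20*d^2 - 16*d) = (d - 1)*(d + 4)*(d^4 - 4*d^3 - 4*d^2 + 16*d) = (d - 1)*(d + 2)*(d + 4)*(d^3 - 6*d^2 + 8*d) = (d - 2)*(d - 1)*(d + 2)*(d + 4)*(d^2 - 4*d) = d*(d - 2)*(d - 1)*(d + 2)*(d + 4)*(d - 4)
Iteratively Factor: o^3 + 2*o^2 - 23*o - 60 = (o + 3)*(o^2 - o - 20) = (o - 5)*(o + 3)*(o + 4)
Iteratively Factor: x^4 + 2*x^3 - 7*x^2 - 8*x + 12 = (x + 2)*(x^3 - 7*x + 6) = (x + 2)*(x + 3)*(x^2 - 3*x + 2) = (x - 2)*(x + 2)*(x + 3)*(x - 1)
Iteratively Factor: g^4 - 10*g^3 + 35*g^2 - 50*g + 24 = (g - 2)*(g^3 - 8*g^2 + 19*g - 12) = (g - 3)*(g - 2)*(g^2 - 5*g + 4) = (g - 4)*(g - 3)*(g - 2)*(g - 1)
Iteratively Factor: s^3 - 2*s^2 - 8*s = (s + 2)*(s^2 - 4*s) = (s - 4)*(s + 2)*(s)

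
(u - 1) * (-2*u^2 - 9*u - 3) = -2*u^3 - 7*u^2 + 6*u + 3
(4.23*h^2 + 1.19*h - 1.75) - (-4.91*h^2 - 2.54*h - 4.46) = 9.14*h^2 + 3.73*h + 2.71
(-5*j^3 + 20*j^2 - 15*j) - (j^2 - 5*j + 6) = -5*j^3 + 19*j^2 - 10*j - 6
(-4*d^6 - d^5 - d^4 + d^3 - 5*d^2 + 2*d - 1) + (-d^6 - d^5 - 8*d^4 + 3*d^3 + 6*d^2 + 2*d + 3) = -5*d^6 - 2*d^5 - 9*d^4 + 4*d^3 + d^2 + 4*d + 2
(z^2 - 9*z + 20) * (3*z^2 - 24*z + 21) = 3*z^4 - 51*z^3 + 297*z^2 - 669*z + 420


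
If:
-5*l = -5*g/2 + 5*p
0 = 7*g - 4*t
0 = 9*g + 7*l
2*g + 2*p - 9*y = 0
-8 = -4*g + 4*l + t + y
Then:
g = 672/569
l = -864/569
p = 1200/569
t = 1176/569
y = 416/569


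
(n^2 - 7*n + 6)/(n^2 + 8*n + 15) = (n^2 - 7*n + 6)/(n^2 + 8*n + 15)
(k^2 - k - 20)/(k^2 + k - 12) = (k - 5)/(k - 3)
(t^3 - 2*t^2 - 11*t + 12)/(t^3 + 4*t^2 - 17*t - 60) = (t - 1)/(t + 5)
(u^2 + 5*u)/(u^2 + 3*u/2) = 2*(u + 5)/(2*u + 3)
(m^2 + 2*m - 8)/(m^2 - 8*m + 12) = (m + 4)/(m - 6)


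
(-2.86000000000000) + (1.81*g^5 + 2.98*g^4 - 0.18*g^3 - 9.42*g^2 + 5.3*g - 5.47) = 1.81*g^5 + 2.98*g^4 - 0.18*g^3 - 9.42*g^2 + 5.3*g - 8.33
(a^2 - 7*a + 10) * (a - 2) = a^3 - 9*a^2 + 24*a - 20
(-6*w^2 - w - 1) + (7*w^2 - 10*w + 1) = w^2 - 11*w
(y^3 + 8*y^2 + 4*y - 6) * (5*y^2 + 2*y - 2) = 5*y^5 + 42*y^4 + 34*y^3 - 38*y^2 - 20*y + 12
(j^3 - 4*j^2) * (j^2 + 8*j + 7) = j^5 + 4*j^4 - 25*j^3 - 28*j^2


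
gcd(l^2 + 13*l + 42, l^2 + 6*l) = l + 6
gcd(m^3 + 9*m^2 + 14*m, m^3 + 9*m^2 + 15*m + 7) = m + 7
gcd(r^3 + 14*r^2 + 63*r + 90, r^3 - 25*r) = r + 5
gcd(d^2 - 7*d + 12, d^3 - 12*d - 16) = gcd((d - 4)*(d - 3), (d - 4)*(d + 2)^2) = d - 4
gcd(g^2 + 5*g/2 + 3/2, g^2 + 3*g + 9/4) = g + 3/2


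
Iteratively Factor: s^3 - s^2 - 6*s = (s - 3)*(s^2 + 2*s) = (s - 3)*(s + 2)*(s)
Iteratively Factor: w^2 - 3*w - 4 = (w + 1)*(w - 4)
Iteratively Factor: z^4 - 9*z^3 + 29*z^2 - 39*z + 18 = (z - 3)*(z^3 - 6*z^2 + 11*z - 6) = (z - 3)^2*(z^2 - 3*z + 2) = (z - 3)^2*(z - 1)*(z - 2)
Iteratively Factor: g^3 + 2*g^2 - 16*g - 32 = (g - 4)*(g^2 + 6*g + 8) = (g - 4)*(g + 2)*(g + 4)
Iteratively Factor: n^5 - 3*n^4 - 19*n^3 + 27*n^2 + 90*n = (n)*(n^4 - 3*n^3 - 19*n^2 + 27*n + 90) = n*(n - 5)*(n^3 + 2*n^2 - 9*n - 18) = n*(n - 5)*(n - 3)*(n^2 + 5*n + 6) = n*(n - 5)*(n - 3)*(n + 3)*(n + 2)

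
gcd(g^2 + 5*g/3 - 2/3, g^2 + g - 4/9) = g - 1/3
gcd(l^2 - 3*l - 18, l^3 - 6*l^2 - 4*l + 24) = l - 6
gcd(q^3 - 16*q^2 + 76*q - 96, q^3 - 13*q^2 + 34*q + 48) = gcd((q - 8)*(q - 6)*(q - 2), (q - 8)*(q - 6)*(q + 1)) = q^2 - 14*q + 48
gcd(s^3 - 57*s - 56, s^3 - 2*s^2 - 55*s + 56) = s^2 - s - 56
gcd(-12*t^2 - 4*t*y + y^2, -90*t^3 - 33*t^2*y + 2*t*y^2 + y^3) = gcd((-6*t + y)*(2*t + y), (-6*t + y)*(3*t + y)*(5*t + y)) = -6*t + y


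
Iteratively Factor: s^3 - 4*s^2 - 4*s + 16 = (s - 2)*(s^2 - 2*s - 8) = (s - 4)*(s - 2)*(s + 2)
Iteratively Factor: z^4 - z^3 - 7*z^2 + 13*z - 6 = (z - 1)*(z^3 - 7*z + 6) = (z - 1)^2*(z^2 + z - 6) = (z - 2)*(z - 1)^2*(z + 3)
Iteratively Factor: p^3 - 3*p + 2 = (p + 2)*(p^2 - 2*p + 1) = (p - 1)*(p + 2)*(p - 1)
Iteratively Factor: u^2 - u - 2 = (u - 2)*(u + 1)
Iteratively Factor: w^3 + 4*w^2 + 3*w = (w)*(w^2 + 4*w + 3) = w*(w + 3)*(w + 1)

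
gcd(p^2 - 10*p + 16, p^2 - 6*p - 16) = p - 8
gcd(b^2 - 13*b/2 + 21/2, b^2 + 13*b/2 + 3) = 1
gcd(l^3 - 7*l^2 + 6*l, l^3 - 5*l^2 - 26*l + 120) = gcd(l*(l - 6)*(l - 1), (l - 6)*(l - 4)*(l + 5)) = l - 6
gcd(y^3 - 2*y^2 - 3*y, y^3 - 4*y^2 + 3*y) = y^2 - 3*y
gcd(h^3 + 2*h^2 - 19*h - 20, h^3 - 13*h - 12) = h^2 - 3*h - 4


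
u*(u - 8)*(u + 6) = u^3 - 2*u^2 - 48*u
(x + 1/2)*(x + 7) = x^2 + 15*x/2 + 7/2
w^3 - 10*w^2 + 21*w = w*(w - 7)*(w - 3)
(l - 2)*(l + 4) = l^2 + 2*l - 8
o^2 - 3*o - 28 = (o - 7)*(o + 4)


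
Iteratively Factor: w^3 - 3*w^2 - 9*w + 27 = (w - 3)*(w^2 - 9) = (w - 3)^2*(w + 3)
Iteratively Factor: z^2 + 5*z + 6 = (z + 2)*(z + 3)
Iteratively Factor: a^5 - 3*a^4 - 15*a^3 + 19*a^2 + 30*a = (a - 2)*(a^4 - a^3 - 17*a^2 - 15*a) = (a - 2)*(a + 3)*(a^3 - 4*a^2 - 5*a) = (a - 2)*(a + 1)*(a + 3)*(a^2 - 5*a) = a*(a - 2)*(a + 1)*(a + 3)*(a - 5)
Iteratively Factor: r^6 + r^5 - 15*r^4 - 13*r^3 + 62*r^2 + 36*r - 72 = (r + 2)*(r^5 - r^4 - 13*r^3 + 13*r^2 + 36*r - 36) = (r - 3)*(r + 2)*(r^4 + 2*r^3 - 7*r^2 - 8*r + 12) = (r - 3)*(r - 2)*(r + 2)*(r^3 + 4*r^2 + r - 6) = (r - 3)*(r - 2)*(r - 1)*(r + 2)*(r^2 + 5*r + 6) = (r - 3)*(r - 2)*(r - 1)*(r + 2)*(r + 3)*(r + 2)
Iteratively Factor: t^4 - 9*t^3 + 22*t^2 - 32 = (t + 1)*(t^3 - 10*t^2 + 32*t - 32) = (t - 2)*(t + 1)*(t^2 - 8*t + 16) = (t - 4)*(t - 2)*(t + 1)*(t - 4)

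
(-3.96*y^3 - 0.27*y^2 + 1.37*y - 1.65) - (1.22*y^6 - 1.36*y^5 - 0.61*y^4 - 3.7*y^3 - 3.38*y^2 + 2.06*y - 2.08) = -1.22*y^6 + 1.36*y^5 + 0.61*y^4 - 0.26*y^3 + 3.11*y^2 - 0.69*y + 0.43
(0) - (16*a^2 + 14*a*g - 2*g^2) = -16*a^2 - 14*a*g + 2*g^2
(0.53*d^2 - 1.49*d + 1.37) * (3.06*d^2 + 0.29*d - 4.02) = 1.6218*d^4 - 4.4057*d^3 + 1.6295*d^2 + 6.3871*d - 5.5074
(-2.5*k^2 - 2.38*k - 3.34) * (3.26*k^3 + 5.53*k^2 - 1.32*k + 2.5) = -8.15*k^5 - 21.5838*k^4 - 20.7498*k^3 - 21.5786*k^2 - 1.5412*k - 8.35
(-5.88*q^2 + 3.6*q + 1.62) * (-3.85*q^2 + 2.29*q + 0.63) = 22.638*q^4 - 27.3252*q^3 - 1.6974*q^2 + 5.9778*q + 1.0206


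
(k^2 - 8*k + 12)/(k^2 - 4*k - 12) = (k - 2)/(k + 2)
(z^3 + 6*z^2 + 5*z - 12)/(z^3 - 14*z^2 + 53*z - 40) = (z^2 + 7*z + 12)/(z^2 - 13*z + 40)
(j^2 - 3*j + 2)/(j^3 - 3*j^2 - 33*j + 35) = (j - 2)/(j^2 - 2*j - 35)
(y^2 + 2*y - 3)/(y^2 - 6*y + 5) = (y + 3)/(y - 5)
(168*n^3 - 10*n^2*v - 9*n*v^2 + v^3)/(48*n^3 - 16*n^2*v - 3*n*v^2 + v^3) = (42*n^2 - 13*n*v + v^2)/(12*n^2 - 7*n*v + v^2)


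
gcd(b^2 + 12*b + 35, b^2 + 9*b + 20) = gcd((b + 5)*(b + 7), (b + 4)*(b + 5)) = b + 5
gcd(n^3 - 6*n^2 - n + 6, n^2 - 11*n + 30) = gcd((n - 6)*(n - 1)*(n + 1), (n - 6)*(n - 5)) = n - 6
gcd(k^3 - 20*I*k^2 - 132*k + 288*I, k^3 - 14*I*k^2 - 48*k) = k^2 - 14*I*k - 48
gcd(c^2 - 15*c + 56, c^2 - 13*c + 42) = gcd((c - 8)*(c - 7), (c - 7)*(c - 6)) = c - 7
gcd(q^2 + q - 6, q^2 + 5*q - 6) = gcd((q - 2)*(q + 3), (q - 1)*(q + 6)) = 1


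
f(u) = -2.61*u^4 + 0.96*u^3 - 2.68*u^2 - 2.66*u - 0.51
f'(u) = -10.44*u^3 + 2.88*u^2 - 5.36*u - 2.66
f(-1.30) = -11.14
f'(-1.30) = 32.11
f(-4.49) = -1190.28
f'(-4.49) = 1024.48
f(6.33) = -4071.64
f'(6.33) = -2569.15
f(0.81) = -5.04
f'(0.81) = -10.66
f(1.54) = -22.14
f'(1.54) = -42.21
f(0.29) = -1.50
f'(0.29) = -4.23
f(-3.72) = -576.94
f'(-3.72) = 594.57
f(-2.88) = -217.57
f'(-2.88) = 286.05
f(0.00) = -0.51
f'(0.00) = -2.66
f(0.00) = -0.51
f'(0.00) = -2.66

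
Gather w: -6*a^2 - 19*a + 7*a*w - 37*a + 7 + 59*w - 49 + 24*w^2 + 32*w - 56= -6*a^2 - 56*a + 24*w^2 + w*(7*a + 91) - 98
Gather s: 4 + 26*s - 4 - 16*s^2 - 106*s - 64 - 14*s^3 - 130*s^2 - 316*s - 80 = -14*s^3 - 146*s^2 - 396*s - 144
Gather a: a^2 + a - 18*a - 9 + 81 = a^2 - 17*a + 72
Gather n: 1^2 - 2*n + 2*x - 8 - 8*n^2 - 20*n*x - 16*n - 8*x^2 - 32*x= -8*n^2 + n*(-20*x - 18) - 8*x^2 - 30*x - 7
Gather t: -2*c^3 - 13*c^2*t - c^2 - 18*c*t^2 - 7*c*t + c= -2*c^3 - c^2 - 18*c*t^2 + c + t*(-13*c^2 - 7*c)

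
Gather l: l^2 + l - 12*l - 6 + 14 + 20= l^2 - 11*l + 28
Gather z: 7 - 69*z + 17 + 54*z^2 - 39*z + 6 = 54*z^2 - 108*z + 30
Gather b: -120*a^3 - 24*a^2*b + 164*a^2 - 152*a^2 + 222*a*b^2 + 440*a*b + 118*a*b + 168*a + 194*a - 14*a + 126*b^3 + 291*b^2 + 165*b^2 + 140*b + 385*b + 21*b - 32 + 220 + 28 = -120*a^3 + 12*a^2 + 348*a + 126*b^3 + b^2*(222*a + 456) + b*(-24*a^2 + 558*a + 546) + 216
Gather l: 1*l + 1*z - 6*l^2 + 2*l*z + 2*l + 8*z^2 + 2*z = -6*l^2 + l*(2*z + 3) + 8*z^2 + 3*z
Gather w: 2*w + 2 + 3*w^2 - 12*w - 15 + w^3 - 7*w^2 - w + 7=w^3 - 4*w^2 - 11*w - 6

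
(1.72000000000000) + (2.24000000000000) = 3.96000000000000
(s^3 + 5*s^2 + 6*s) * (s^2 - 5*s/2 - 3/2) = s^5 + 5*s^4/2 - 8*s^3 - 45*s^2/2 - 9*s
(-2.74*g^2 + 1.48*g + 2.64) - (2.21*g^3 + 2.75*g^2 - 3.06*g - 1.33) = -2.21*g^3 - 5.49*g^2 + 4.54*g + 3.97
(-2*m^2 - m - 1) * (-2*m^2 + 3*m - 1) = 4*m^4 - 4*m^3 + m^2 - 2*m + 1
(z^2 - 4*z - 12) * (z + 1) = z^3 - 3*z^2 - 16*z - 12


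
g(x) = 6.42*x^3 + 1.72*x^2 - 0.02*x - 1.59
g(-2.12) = -54.99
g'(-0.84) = 10.68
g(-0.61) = -2.40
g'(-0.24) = 0.26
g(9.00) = 4817.73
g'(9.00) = 1591.00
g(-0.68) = -2.80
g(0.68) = 1.21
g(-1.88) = -38.13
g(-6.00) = -1326.27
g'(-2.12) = 79.25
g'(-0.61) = 5.05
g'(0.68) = 11.23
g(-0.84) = -4.16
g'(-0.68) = 6.55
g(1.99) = 55.78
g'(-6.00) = 672.70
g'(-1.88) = 61.59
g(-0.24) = -1.57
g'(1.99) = 83.10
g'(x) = 19.26*x^2 + 3.44*x - 0.02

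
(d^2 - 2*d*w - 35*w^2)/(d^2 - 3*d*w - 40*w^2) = (-d + 7*w)/(-d + 8*w)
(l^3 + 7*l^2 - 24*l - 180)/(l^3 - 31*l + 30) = (l + 6)/(l - 1)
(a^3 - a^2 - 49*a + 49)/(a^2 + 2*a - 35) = (a^2 - 8*a + 7)/(a - 5)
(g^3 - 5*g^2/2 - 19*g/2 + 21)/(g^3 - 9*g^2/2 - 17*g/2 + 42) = (g - 2)/(g - 4)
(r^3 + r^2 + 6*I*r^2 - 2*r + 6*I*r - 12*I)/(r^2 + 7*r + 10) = (r^2 + r*(-1 + 6*I) - 6*I)/(r + 5)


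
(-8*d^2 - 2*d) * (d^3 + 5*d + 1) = -8*d^5 - 2*d^4 - 40*d^3 - 18*d^2 - 2*d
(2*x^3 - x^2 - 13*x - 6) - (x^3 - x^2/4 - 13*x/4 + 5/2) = x^3 - 3*x^2/4 - 39*x/4 - 17/2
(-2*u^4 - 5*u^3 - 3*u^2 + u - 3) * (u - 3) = -2*u^5 + u^4 + 12*u^3 + 10*u^2 - 6*u + 9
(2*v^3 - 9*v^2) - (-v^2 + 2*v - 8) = 2*v^3 - 8*v^2 - 2*v + 8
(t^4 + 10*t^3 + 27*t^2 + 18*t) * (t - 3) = t^5 + 7*t^4 - 3*t^3 - 63*t^2 - 54*t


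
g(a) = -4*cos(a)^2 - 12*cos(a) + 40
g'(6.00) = -5.50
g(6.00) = 24.79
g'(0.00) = 0.00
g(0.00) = 24.00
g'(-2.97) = -0.70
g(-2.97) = 47.94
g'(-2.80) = -1.49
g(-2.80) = 47.76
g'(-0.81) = -12.69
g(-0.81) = 29.82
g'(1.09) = 13.92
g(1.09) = 33.59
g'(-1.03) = -13.82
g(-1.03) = 32.76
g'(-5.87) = 7.76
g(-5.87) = 25.65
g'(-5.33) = 13.56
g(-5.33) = 31.71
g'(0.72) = 11.88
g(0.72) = 28.72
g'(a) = 8*sin(a)*cos(a) + 12*sin(a)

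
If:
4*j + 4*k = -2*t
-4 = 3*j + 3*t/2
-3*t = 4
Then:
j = -2/3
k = 4/3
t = -4/3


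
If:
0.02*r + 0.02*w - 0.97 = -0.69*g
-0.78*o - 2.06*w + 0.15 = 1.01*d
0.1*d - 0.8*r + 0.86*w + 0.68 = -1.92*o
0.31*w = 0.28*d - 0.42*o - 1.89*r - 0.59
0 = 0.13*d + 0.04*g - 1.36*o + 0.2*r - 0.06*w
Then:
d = 4.01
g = 1.45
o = 0.59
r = 0.50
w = -2.12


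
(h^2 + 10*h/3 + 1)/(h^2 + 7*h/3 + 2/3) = (h + 3)/(h + 2)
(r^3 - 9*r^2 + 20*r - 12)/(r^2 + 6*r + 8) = (r^3 - 9*r^2 + 20*r - 12)/(r^2 + 6*r + 8)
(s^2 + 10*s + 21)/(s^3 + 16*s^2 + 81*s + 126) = 1/(s + 6)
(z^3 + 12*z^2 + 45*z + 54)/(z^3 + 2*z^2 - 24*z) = (z^2 + 6*z + 9)/(z*(z - 4))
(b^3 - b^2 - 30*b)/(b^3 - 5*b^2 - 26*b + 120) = b/(b - 4)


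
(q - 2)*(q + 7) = q^2 + 5*q - 14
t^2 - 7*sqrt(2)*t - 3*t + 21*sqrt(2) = (t - 3)*(t - 7*sqrt(2))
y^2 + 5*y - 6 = (y - 1)*(y + 6)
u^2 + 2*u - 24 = (u - 4)*(u + 6)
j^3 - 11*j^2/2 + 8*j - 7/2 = (j - 7/2)*(j - 1)^2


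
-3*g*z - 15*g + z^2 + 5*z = (-3*g + z)*(z + 5)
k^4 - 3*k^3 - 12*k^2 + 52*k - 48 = (k - 3)*(k - 2)^2*(k + 4)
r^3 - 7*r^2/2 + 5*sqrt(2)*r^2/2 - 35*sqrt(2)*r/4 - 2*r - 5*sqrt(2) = (r - 4)*(r + 1/2)*(r + 5*sqrt(2)/2)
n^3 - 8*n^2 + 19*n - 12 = (n - 4)*(n - 3)*(n - 1)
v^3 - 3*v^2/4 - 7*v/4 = v*(v - 7/4)*(v + 1)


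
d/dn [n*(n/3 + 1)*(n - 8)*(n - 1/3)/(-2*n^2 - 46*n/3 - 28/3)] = (-18*n^5 - 159*n^4 + 568*n^3 + 2285*n^2 + 1876*n - 336)/(6*(9*n^4 + 138*n^3 + 613*n^2 + 644*n + 196))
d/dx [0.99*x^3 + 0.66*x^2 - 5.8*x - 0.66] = 2.97*x^2 + 1.32*x - 5.8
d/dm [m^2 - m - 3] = 2*m - 1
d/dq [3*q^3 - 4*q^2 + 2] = q*(9*q - 8)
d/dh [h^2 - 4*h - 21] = 2*h - 4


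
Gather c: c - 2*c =-c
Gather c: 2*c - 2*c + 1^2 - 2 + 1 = 0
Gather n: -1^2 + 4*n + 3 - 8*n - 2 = -4*n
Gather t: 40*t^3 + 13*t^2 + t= 40*t^3 + 13*t^2 + t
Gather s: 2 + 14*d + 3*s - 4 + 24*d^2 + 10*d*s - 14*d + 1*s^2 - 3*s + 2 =24*d^2 + 10*d*s + s^2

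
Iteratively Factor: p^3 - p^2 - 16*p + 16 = (p + 4)*(p^2 - 5*p + 4) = (p - 4)*(p + 4)*(p - 1)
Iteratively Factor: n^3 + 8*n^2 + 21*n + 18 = (n + 3)*(n^2 + 5*n + 6) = (n + 3)^2*(n + 2)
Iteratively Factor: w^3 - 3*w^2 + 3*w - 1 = (w - 1)*(w^2 - 2*w + 1) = (w - 1)^2*(w - 1)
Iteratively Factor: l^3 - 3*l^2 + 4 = (l + 1)*(l^2 - 4*l + 4) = (l - 2)*(l + 1)*(l - 2)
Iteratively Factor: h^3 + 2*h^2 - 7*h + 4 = (h - 1)*(h^2 + 3*h - 4) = (h - 1)*(h + 4)*(h - 1)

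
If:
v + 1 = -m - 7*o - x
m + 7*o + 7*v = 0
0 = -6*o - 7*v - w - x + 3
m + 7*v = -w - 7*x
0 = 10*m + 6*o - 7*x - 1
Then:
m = -21/92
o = -9/184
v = 15/184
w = 595/184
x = -47/92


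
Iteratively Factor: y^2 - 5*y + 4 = (y - 4)*(y - 1)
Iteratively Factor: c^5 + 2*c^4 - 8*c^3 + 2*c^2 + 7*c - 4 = (c - 1)*(c^4 + 3*c^3 - 5*c^2 - 3*c + 4) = (c - 1)*(c + 4)*(c^3 - c^2 - c + 1) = (c - 1)*(c + 1)*(c + 4)*(c^2 - 2*c + 1) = (c - 1)^2*(c + 1)*(c + 4)*(c - 1)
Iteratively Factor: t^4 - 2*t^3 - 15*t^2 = (t - 5)*(t^3 + 3*t^2) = t*(t - 5)*(t^2 + 3*t) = t*(t - 5)*(t + 3)*(t)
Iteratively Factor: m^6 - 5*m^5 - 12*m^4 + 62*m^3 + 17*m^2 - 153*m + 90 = (m - 1)*(m^5 - 4*m^4 - 16*m^3 + 46*m^2 + 63*m - 90) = (m - 1)^2*(m^4 - 3*m^3 - 19*m^2 + 27*m + 90) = (m - 5)*(m - 1)^2*(m^3 + 2*m^2 - 9*m - 18) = (m - 5)*(m - 1)^2*(m + 2)*(m^2 - 9) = (m - 5)*(m - 1)^2*(m + 2)*(m + 3)*(m - 3)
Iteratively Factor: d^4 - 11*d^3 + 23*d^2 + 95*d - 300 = (d + 3)*(d^3 - 14*d^2 + 65*d - 100) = (d - 5)*(d + 3)*(d^2 - 9*d + 20) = (d - 5)^2*(d + 3)*(d - 4)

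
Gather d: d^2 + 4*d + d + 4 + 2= d^2 + 5*d + 6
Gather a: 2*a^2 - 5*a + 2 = 2*a^2 - 5*a + 2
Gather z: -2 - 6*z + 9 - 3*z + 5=12 - 9*z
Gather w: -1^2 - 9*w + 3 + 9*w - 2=0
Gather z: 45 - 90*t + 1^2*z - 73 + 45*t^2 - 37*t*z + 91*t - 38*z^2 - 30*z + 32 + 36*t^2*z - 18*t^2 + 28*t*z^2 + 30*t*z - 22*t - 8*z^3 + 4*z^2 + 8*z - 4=27*t^2 - 21*t - 8*z^3 + z^2*(28*t - 34) + z*(36*t^2 - 7*t - 21)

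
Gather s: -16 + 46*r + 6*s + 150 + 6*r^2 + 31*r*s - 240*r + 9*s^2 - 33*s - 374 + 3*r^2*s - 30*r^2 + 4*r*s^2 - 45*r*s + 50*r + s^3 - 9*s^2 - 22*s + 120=-24*r^2 + 4*r*s^2 - 144*r + s^3 + s*(3*r^2 - 14*r - 49) - 120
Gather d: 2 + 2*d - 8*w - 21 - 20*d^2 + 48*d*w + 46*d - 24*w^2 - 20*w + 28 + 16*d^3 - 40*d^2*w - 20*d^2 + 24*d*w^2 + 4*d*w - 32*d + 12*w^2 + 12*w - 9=16*d^3 + d^2*(-40*w - 40) + d*(24*w^2 + 52*w + 16) - 12*w^2 - 16*w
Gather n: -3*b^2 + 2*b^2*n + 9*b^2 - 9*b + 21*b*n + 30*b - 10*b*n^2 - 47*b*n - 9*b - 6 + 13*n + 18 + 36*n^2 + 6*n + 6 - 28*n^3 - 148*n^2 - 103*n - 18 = 6*b^2 + 12*b - 28*n^3 + n^2*(-10*b - 112) + n*(2*b^2 - 26*b - 84)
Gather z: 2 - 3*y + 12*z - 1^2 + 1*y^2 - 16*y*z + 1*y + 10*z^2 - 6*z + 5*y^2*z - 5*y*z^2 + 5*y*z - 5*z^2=y^2 - 2*y + z^2*(5 - 5*y) + z*(5*y^2 - 11*y + 6) + 1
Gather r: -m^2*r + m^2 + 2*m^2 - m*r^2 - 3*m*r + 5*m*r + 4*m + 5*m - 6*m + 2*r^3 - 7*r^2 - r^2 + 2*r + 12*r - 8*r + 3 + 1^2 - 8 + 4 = 3*m^2 + 3*m + 2*r^3 + r^2*(-m - 8) + r*(-m^2 + 2*m + 6)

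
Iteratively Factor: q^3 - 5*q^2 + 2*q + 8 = (q + 1)*(q^2 - 6*q + 8) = (q - 4)*(q + 1)*(q - 2)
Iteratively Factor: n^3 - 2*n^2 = (n)*(n^2 - 2*n) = n^2*(n - 2)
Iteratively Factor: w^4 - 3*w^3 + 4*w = (w + 1)*(w^3 - 4*w^2 + 4*w) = (w - 2)*(w + 1)*(w^2 - 2*w) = (w - 2)^2*(w + 1)*(w)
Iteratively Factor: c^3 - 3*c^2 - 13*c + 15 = (c + 3)*(c^2 - 6*c + 5) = (c - 5)*(c + 3)*(c - 1)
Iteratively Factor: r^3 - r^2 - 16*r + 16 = (r - 1)*(r^2 - 16) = (r - 1)*(r + 4)*(r - 4)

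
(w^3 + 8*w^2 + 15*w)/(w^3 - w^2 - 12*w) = (w + 5)/(w - 4)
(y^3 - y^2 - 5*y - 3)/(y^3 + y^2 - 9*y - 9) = (y + 1)/(y + 3)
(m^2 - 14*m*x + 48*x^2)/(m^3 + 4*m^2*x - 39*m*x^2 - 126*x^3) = (m - 8*x)/(m^2 + 10*m*x + 21*x^2)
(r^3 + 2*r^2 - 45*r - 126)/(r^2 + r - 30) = (r^2 - 4*r - 21)/(r - 5)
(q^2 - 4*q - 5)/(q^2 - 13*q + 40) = (q + 1)/(q - 8)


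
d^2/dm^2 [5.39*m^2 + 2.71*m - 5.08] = 10.7800000000000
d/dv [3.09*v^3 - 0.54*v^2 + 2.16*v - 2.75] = 9.27*v^2 - 1.08*v + 2.16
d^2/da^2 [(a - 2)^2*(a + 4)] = 6*a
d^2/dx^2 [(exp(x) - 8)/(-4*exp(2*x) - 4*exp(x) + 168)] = (-exp(4*x) + 33*exp(3*x) - 228*exp(2*x) + 1310*exp(x) - 1428)*exp(x)/(4*(exp(6*x) + 3*exp(5*x) - 123*exp(4*x) - 251*exp(3*x) + 5166*exp(2*x) + 5292*exp(x) - 74088))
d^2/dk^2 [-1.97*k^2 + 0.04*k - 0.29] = -3.94000000000000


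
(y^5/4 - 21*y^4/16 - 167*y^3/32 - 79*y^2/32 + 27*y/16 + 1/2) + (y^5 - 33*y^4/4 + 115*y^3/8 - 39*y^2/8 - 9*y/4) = 5*y^5/4 - 153*y^4/16 + 293*y^3/32 - 235*y^2/32 - 9*y/16 + 1/2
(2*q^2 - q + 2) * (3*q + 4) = 6*q^3 + 5*q^2 + 2*q + 8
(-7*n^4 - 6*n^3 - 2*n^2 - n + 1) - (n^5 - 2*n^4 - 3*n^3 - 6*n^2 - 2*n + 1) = -n^5 - 5*n^4 - 3*n^3 + 4*n^2 + n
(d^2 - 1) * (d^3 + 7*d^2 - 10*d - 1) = d^5 + 7*d^4 - 11*d^3 - 8*d^2 + 10*d + 1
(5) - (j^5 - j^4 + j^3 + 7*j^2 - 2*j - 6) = -j^5 + j^4 - j^3 - 7*j^2 + 2*j + 11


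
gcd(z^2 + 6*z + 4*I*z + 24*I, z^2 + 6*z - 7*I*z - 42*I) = z + 6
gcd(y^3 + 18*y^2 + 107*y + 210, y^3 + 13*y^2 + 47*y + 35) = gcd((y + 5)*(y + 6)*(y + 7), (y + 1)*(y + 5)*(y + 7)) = y^2 + 12*y + 35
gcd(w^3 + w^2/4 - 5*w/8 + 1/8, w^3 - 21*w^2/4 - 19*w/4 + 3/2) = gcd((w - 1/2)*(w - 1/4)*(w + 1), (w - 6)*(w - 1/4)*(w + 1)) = w^2 + 3*w/4 - 1/4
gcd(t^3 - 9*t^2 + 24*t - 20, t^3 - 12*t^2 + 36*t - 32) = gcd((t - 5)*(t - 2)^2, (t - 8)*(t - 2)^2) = t^2 - 4*t + 4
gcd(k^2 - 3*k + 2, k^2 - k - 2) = k - 2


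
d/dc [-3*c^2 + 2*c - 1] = 2 - 6*c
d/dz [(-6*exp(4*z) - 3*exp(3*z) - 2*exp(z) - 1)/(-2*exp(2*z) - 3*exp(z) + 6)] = (24*exp(5*z) + 60*exp(4*z) - 126*exp(3*z) - 58*exp(2*z) - 4*exp(z) - 15)*exp(z)/(4*exp(4*z) + 12*exp(3*z) - 15*exp(2*z) - 36*exp(z) + 36)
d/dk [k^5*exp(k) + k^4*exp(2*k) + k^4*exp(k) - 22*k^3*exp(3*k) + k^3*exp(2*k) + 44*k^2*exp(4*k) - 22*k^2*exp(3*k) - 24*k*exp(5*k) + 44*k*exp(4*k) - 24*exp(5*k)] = (k^5 + 2*k^4*exp(k) + 6*k^4 - 66*k^3*exp(2*k) + 6*k^3*exp(k) + 4*k^3 + 176*k^2*exp(3*k) - 132*k^2*exp(2*k) + 3*k^2*exp(k) - 120*k*exp(4*k) + 264*k*exp(3*k) - 44*k*exp(2*k) - 144*exp(4*k) + 44*exp(3*k))*exp(k)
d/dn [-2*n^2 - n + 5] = -4*n - 1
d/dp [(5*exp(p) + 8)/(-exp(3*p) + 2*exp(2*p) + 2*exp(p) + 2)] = (10*exp(3*p) + 14*exp(2*p) - 32*exp(p) - 6)*exp(p)/(exp(6*p) - 4*exp(5*p) + 4*exp(3*p) + 12*exp(2*p) + 8*exp(p) + 4)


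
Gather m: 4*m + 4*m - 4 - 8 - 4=8*m - 16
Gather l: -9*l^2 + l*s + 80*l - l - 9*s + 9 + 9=-9*l^2 + l*(s + 79) - 9*s + 18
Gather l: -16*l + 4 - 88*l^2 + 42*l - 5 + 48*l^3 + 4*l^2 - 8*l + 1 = 48*l^3 - 84*l^2 + 18*l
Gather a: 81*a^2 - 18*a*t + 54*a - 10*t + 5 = 81*a^2 + a*(54 - 18*t) - 10*t + 5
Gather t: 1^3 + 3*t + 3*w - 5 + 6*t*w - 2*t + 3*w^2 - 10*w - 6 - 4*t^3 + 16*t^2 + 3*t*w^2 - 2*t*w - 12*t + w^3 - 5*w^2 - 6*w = -4*t^3 + 16*t^2 + t*(3*w^2 + 4*w - 11) + w^3 - 2*w^2 - 13*w - 10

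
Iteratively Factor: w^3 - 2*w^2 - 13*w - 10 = (w + 2)*(w^2 - 4*w - 5) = (w + 1)*(w + 2)*(w - 5)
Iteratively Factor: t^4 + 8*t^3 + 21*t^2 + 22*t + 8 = (t + 1)*(t^3 + 7*t^2 + 14*t + 8) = (t + 1)*(t + 4)*(t^2 + 3*t + 2) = (t + 1)*(t + 2)*(t + 4)*(t + 1)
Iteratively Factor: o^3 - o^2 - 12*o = (o + 3)*(o^2 - 4*o) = o*(o + 3)*(o - 4)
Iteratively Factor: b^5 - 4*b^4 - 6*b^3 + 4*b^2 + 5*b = (b - 1)*(b^4 - 3*b^3 - 9*b^2 - 5*b) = (b - 1)*(b + 1)*(b^3 - 4*b^2 - 5*b) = (b - 5)*(b - 1)*(b + 1)*(b^2 + b) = b*(b - 5)*(b - 1)*(b + 1)*(b + 1)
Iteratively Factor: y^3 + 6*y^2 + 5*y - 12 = (y + 3)*(y^2 + 3*y - 4) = (y + 3)*(y + 4)*(y - 1)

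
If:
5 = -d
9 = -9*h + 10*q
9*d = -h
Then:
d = -5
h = 45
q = 207/5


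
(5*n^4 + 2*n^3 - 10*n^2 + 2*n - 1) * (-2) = -10*n^4 - 4*n^3 + 20*n^2 - 4*n + 2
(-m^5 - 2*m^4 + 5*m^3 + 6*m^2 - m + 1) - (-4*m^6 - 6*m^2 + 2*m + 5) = 4*m^6 - m^5 - 2*m^4 + 5*m^3 + 12*m^2 - 3*m - 4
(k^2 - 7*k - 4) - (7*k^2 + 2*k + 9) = -6*k^2 - 9*k - 13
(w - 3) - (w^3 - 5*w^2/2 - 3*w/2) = -w^3 + 5*w^2/2 + 5*w/2 - 3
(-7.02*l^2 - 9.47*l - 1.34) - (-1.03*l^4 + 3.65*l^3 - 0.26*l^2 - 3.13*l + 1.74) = 1.03*l^4 - 3.65*l^3 - 6.76*l^2 - 6.34*l - 3.08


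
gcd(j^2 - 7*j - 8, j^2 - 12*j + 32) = j - 8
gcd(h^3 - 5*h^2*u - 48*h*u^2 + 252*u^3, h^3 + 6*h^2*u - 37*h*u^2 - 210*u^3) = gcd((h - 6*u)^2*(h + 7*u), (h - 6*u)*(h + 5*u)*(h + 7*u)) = -h^2 - h*u + 42*u^2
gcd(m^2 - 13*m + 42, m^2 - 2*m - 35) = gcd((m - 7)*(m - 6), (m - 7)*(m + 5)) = m - 7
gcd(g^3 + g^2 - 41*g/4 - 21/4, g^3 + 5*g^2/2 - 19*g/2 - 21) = g^2 + g/2 - 21/2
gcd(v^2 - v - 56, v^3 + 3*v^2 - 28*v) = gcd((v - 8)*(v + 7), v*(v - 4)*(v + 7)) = v + 7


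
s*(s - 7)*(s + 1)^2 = s^4 - 5*s^3 - 13*s^2 - 7*s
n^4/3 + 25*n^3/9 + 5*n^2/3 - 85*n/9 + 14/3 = (n/3 + 1)*(n - 1)*(n - 2/3)*(n + 7)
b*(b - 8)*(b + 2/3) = b^3 - 22*b^2/3 - 16*b/3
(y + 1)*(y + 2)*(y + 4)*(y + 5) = y^4 + 12*y^3 + 49*y^2 + 78*y + 40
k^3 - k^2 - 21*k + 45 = (k - 3)^2*(k + 5)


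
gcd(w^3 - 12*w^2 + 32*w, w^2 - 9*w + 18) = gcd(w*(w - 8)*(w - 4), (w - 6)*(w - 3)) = 1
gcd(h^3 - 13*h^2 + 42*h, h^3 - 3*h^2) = h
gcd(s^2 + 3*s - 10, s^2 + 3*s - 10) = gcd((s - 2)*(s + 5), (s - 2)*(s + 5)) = s^2 + 3*s - 10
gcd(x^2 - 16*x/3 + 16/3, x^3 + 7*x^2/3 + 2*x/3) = 1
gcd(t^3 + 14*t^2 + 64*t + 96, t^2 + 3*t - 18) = t + 6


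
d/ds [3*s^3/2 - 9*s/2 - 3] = 9*s^2/2 - 9/2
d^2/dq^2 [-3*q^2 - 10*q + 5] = -6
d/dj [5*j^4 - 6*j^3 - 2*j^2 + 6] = 2*j*(10*j^2 - 9*j - 2)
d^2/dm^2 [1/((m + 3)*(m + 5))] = 2*((m + 3)^2 + (m + 3)*(m + 5) + (m + 5)^2)/((m + 3)^3*(m + 5)^3)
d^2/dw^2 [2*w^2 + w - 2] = 4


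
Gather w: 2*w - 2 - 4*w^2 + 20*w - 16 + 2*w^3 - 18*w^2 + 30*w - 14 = 2*w^3 - 22*w^2 + 52*w - 32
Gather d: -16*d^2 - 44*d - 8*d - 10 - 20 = -16*d^2 - 52*d - 30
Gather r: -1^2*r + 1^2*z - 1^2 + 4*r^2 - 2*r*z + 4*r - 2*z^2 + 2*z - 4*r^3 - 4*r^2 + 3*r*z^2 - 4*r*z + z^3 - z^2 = -4*r^3 + r*(3*z^2 - 6*z + 3) + z^3 - 3*z^2 + 3*z - 1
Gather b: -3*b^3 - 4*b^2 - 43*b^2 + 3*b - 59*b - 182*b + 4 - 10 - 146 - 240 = -3*b^3 - 47*b^2 - 238*b - 392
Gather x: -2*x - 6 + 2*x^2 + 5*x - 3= 2*x^2 + 3*x - 9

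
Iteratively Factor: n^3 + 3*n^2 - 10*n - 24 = (n + 4)*(n^2 - n - 6) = (n - 3)*(n + 4)*(n + 2)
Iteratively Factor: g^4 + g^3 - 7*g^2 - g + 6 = (g - 2)*(g^3 + 3*g^2 - g - 3) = (g - 2)*(g + 1)*(g^2 + 2*g - 3) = (g - 2)*(g + 1)*(g + 3)*(g - 1)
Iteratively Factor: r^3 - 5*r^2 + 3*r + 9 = (r + 1)*(r^2 - 6*r + 9) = (r - 3)*(r + 1)*(r - 3)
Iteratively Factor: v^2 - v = (v - 1)*(v)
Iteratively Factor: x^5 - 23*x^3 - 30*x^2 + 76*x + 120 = (x - 2)*(x^4 + 2*x^3 - 19*x^2 - 68*x - 60) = (x - 2)*(x + 2)*(x^3 - 19*x - 30) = (x - 2)*(x + 2)^2*(x^2 - 2*x - 15) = (x - 2)*(x + 2)^2*(x + 3)*(x - 5)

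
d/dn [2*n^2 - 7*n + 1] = 4*n - 7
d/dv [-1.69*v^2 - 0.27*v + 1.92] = -3.38*v - 0.27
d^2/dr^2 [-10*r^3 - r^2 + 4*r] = -60*r - 2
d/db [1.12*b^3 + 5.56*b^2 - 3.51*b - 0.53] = 3.36*b^2 + 11.12*b - 3.51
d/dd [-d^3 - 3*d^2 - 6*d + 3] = -3*d^2 - 6*d - 6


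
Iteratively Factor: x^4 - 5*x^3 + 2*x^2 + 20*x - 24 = (x - 3)*(x^3 - 2*x^2 - 4*x + 8) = (x - 3)*(x + 2)*(x^2 - 4*x + 4) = (x - 3)*(x - 2)*(x + 2)*(x - 2)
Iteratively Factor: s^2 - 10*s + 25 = (s - 5)*(s - 5)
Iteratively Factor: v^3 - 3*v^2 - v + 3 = (v - 3)*(v^2 - 1) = (v - 3)*(v - 1)*(v + 1)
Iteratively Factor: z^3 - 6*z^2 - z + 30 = (z - 3)*(z^2 - 3*z - 10) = (z - 5)*(z - 3)*(z + 2)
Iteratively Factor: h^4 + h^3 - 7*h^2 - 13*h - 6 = (h + 2)*(h^3 - h^2 - 5*h - 3) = (h + 1)*(h + 2)*(h^2 - 2*h - 3) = (h - 3)*(h + 1)*(h + 2)*(h + 1)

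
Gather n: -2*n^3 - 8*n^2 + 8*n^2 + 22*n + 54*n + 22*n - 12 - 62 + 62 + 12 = -2*n^3 + 98*n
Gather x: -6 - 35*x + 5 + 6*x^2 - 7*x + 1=6*x^2 - 42*x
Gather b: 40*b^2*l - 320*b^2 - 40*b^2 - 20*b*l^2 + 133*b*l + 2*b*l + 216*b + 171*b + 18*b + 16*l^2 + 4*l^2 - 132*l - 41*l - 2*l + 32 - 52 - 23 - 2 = b^2*(40*l - 360) + b*(-20*l^2 + 135*l + 405) + 20*l^2 - 175*l - 45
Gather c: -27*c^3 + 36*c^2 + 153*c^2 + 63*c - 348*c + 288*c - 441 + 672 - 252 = -27*c^3 + 189*c^2 + 3*c - 21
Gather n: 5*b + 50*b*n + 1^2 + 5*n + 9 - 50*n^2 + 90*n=5*b - 50*n^2 + n*(50*b + 95) + 10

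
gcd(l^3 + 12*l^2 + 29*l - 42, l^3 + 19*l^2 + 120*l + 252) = l^2 + 13*l + 42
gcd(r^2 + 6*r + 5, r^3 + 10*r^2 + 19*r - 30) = r + 5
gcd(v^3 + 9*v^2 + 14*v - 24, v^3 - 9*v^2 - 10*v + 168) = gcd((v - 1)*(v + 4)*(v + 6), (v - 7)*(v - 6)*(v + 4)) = v + 4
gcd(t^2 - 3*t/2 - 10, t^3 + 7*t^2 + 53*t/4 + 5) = t + 5/2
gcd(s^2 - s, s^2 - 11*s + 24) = 1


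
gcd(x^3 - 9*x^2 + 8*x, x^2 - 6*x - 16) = x - 8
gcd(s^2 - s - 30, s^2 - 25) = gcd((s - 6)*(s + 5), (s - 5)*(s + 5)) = s + 5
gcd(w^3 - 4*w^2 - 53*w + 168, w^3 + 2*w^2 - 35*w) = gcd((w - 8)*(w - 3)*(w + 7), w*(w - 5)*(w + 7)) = w + 7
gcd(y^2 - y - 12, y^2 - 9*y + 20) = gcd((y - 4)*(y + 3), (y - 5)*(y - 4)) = y - 4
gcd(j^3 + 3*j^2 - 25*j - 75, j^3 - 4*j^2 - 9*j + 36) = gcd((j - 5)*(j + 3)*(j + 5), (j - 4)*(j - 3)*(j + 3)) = j + 3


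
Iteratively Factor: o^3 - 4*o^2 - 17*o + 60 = (o - 3)*(o^2 - o - 20) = (o - 5)*(o - 3)*(o + 4)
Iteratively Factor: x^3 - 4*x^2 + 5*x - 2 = (x - 1)*(x^2 - 3*x + 2) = (x - 1)^2*(x - 2)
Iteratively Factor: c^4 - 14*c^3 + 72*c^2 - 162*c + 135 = (c - 5)*(c^3 - 9*c^2 + 27*c - 27) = (c - 5)*(c - 3)*(c^2 - 6*c + 9) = (c - 5)*(c - 3)^2*(c - 3)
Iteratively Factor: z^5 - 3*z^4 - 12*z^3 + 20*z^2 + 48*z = (z - 3)*(z^4 - 12*z^2 - 16*z) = (z - 3)*(z + 2)*(z^3 - 2*z^2 - 8*z) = z*(z - 3)*(z + 2)*(z^2 - 2*z - 8) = z*(z - 4)*(z - 3)*(z + 2)*(z + 2)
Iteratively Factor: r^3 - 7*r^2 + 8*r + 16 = (r - 4)*(r^2 - 3*r - 4) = (r - 4)*(r + 1)*(r - 4)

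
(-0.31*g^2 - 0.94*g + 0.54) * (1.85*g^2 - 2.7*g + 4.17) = -0.5735*g^4 - 0.902*g^3 + 2.2443*g^2 - 5.3778*g + 2.2518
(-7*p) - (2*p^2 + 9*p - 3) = -2*p^2 - 16*p + 3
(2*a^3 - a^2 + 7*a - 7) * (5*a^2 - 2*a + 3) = 10*a^5 - 9*a^4 + 43*a^3 - 52*a^2 + 35*a - 21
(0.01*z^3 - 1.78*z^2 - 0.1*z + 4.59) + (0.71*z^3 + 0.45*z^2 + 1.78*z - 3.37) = 0.72*z^3 - 1.33*z^2 + 1.68*z + 1.22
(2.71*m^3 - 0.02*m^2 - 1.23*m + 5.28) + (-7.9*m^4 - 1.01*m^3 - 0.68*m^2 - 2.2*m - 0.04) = -7.9*m^4 + 1.7*m^3 - 0.7*m^2 - 3.43*m + 5.24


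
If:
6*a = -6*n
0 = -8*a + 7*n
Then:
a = 0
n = 0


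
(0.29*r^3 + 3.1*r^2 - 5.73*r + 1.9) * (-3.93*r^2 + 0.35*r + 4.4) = -1.1397*r^5 - 12.0815*r^4 + 24.8799*r^3 + 4.1675*r^2 - 24.547*r + 8.36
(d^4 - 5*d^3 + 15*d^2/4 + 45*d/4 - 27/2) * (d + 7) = d^5 + 2*d^4 - 125*d^3/4 + 75*d^2/2 + 261*d/4 - 189/2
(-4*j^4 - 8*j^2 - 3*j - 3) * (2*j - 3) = -8*j^5 + 12*j^4 - 16*j^3 + 18*j^2 + 3*j + 9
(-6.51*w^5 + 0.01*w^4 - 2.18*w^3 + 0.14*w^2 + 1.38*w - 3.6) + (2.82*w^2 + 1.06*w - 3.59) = -6.51*w^5 + 0.01*w^4 - 2.18*w^3 + 2.96*w^2 + 2.44*w - 7.19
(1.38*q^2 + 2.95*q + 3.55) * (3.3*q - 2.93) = 4.554*q^3 + 5.6916*q^2 + 3.0715*q - 10.4015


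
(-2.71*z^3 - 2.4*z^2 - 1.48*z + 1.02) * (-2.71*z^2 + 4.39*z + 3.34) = 7.3441*z^5 - 5.3929*z^4 - 15.5766*z^3 - 17.2774*z^2 - 0.465400000000001*z + 3.4068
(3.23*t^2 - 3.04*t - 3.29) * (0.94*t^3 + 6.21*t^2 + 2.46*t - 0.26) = 3.0362*t^5 + 17.2007*t^4 - 14.0252*t^3 - 28.7491*t^2 - 7.303*t + 0.8554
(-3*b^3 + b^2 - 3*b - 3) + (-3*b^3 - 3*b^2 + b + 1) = -6*b^3 - 2*b^2 - 2*b - 2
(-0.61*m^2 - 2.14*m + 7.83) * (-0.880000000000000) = 0.5368*m^2 + 1.8832*m - 6.8904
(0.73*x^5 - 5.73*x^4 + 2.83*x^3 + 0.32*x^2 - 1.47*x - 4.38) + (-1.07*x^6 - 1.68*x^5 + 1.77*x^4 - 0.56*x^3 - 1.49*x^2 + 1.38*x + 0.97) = -1.07*x^6 - 0.95*x^5 - 3.96*x^4 + 2.27*x^3 - 1.17*x^2 - 0.0900000000000001*x - 3.41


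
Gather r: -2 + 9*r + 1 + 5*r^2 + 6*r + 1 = 5*r^2 + 15*r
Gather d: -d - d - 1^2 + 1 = -2*d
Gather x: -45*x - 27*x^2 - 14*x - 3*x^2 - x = -30*x^2 - 60*x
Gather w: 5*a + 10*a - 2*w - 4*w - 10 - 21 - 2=15*a - 6*w - 33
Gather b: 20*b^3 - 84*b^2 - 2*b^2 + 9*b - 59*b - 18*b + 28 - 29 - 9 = 20*b^3 - 86*b^2 - 68*b - 10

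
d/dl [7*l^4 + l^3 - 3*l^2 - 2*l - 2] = 28*l^3 + 3*l^2 - 6*l - 2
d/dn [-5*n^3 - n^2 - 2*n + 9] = -15*n^2 - 2*n - 2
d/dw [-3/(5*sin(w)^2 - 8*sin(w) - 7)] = 6*(5*sin(w) - 4)*cos(w)/(-5*sin(w)^2 + 8*sin(w) + 7)^2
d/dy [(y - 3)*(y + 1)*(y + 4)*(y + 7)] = 4*y^3 + 27*y^2 + 6*y - 89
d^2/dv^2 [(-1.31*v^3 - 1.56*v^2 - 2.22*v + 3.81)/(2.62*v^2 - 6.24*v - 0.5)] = (-1.4210854715202e-14*v^4 - 186.934904*v^3 + 120.135384*v^2 - 393.147768*v + 319.759512)/(17.984728*v^6 - 128.501568*v^5 + 295.752936*v^4 - 193.924224*v^3 - 56.4414*v^2 - 4.68*v - 0.125)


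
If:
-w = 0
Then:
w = 0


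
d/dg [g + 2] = 1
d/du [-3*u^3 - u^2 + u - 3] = -9*u^2 - 2*u + 1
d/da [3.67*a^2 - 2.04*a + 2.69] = 7.34*a - 2.04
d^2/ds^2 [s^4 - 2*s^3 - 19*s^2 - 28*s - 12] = 12*s^2 - 12*s - 38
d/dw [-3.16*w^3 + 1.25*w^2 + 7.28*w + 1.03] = -9.48*w^2 + 2.5*w + 7.28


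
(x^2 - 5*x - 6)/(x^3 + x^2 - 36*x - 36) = 1/(x + 6)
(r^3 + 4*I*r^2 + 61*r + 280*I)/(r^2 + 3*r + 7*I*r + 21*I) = (r^2 - 3*I*r + 40)/(r + 3)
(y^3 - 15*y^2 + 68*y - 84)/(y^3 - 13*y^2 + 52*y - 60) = (y - 7)/(y - 5)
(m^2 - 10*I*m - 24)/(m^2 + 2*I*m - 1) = (m^2 - 10*I*m - 24)/(m^2 + 2*I*m - 1)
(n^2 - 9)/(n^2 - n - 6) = (n + 3)/(n + 2)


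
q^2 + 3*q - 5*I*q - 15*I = (q + 3)*(q - 5*I)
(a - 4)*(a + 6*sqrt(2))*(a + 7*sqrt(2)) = a^3 - 4*a^2 + 13*sqrt(2)*a^2 - 52*sqrt(2)*a + 84*a - 336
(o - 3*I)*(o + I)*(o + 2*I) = o^3 + 7*o + 6*I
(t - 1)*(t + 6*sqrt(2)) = t^2 - t + 6*sqrt(2)*t - 6*sqrt(2)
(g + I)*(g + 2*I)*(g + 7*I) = g^3 + 10*I*g^2 - 23*g - 14*I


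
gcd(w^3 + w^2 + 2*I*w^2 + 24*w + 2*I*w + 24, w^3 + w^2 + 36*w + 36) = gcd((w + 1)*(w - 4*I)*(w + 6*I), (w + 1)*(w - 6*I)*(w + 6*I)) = w^2 + w*(1 + 6*I) + 6*I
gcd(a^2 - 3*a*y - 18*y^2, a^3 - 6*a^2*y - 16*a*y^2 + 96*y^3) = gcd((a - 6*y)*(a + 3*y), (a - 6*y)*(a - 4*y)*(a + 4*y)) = -a + 6*y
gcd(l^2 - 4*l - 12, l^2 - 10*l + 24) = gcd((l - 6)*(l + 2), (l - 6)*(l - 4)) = l - 6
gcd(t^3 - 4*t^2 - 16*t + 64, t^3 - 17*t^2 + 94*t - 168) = t - 4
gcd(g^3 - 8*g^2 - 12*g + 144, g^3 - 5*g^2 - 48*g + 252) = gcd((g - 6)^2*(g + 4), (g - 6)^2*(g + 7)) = g^2 - 12*g + 36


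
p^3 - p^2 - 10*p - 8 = (p - 4)*(p + 1)*(p + 2)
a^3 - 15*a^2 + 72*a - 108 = (a - 6)^2*(a - 3)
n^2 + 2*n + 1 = (n + 1)^2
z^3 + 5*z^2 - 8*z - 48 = (z - 3)*(z + 4)^2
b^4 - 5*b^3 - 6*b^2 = b^2*(b - 6)*(b + 1)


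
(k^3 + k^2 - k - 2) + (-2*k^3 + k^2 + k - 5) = -k^3 + 2*k^2 - 7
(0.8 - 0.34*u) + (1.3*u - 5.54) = 0.96*u - 4.74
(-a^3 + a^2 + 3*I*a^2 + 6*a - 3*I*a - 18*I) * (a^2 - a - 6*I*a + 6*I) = -a^5 + 2*a^4 + 9*I*a^4 + 23*a^3 - 18*I*a^3 - 42*a^2 - 45*I*a^2 - 90*a + 54*I*a + 108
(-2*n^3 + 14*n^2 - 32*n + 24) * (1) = -2*n^3 + 14*n^2 - 32*n + 24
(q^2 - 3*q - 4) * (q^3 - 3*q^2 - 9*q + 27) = q^5 - 6*q^4 - 4*q^3 + 66*q^2 - 45*q - 108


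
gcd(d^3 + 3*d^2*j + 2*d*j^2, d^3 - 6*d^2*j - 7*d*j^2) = d^2 + d*j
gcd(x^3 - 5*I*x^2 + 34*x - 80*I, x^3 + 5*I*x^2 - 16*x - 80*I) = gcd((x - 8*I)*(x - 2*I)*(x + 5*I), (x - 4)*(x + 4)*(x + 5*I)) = x + 5*I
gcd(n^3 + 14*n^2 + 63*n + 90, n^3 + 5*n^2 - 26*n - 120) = n + 6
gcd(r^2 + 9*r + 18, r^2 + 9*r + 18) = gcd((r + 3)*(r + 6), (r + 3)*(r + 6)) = r^2 + 9*r + 18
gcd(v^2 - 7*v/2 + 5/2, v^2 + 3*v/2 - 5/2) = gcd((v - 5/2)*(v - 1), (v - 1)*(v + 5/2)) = v - 1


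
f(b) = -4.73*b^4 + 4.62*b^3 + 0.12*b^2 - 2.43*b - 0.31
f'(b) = -18.92*b^3 + 13.86*b^2 + 0.24*b - 2.43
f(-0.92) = -4.96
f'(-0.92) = 23.81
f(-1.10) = -10.57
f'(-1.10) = 39.26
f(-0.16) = 0.06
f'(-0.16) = -2.04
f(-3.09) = -559.18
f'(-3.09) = 687.37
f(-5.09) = -3769.00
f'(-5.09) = 2850.46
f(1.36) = -7.95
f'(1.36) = -24.06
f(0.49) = -1.20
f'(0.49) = -1.21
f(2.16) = -61.40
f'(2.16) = -127.92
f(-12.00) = -106018.51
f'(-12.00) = 34684.29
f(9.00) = -27678.01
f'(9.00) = -12670.29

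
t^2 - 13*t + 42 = (t - 7)*(t - 6)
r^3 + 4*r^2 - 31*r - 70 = (r - 5)*(r + 2)*(r + 7)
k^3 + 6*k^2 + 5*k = k*(k + 1)*(k + 5)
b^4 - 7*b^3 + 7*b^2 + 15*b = b*(b - 5)*(b - 3)*(b + 1)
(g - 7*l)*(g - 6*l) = g^2 - 13*g*l + 42*l^2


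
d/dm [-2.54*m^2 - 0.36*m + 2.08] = -5.08*m - 0.36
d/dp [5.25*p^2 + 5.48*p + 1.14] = 10.5*p + 5.48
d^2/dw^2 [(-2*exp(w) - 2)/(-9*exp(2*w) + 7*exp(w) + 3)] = (162*exp(4*w) + 774*exp(3*w) - 54*exp(2*w) + 272*exp(w) - 24)*exp(w)/(729*exp(6*w) - 1701*exp(5*w) + 594*exp(4*w) + 791*exp(3*w) - 198*exp(2*w) - 189*exp(w) - 27)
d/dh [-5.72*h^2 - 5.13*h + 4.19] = -11.44*h - 5.13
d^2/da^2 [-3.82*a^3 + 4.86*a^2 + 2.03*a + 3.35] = 9.72 - 22.92*a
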